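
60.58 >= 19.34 True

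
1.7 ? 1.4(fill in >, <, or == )>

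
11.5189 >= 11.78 False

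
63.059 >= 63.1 False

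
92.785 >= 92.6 True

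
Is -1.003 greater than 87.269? No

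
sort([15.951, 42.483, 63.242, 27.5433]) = [15.951, 27.5433, 42.483, 63.242]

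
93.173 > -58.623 True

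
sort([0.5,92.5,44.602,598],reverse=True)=[598,92.5,44.602,0.5]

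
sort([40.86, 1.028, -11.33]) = [-11.33, 1.028, 40.86]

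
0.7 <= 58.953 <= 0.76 False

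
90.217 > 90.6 False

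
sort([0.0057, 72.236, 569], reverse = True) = [569, 72.236, 0.0057]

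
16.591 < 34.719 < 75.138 True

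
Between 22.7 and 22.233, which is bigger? 22.7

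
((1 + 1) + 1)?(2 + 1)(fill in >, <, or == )==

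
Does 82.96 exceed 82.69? Yes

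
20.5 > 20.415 True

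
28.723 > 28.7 True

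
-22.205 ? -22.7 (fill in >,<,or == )>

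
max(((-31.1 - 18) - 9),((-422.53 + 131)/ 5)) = -58.1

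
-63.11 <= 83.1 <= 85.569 True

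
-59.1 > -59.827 True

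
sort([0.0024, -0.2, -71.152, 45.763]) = [-71.152, -0.2, 0.0024, 45.763]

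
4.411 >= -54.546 True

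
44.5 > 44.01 True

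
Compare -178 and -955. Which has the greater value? -178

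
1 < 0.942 False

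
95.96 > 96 False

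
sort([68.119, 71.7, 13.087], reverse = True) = [71.7, 68.119, 13.087]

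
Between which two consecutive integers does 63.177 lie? 63 and 64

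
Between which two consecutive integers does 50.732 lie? 50 and 51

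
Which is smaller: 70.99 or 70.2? 70.2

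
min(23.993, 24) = 23.993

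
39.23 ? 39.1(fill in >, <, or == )>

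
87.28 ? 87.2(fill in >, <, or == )>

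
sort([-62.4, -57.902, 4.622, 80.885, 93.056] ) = [-62.4, -57.902, 4.622, 80.885, 93.056]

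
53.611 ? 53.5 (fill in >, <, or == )>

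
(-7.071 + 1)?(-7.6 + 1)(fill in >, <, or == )>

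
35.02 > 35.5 False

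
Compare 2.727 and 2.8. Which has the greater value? 2.8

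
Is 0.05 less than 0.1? Yes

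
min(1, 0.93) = 0.93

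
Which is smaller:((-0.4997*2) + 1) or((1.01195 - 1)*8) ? ((-0.4997*2) + 1)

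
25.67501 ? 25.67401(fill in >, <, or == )>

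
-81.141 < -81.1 True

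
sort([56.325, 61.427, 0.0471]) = [0.0471, 56.325, 61.427]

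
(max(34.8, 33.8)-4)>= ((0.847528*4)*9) True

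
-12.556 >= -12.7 True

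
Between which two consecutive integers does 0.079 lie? 0 and 1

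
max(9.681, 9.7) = 9.7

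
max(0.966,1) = 1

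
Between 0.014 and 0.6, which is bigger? 0.6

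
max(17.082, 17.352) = 17.352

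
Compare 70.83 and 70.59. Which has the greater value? 70.83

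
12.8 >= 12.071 True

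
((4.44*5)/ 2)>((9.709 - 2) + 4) False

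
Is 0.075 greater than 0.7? No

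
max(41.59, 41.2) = 41.59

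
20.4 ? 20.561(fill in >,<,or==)<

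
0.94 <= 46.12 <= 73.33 True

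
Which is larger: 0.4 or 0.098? 0.4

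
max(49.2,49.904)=49.904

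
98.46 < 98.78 True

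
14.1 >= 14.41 False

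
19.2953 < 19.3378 True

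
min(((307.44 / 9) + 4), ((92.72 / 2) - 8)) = 38.16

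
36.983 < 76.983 True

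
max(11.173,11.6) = 11.6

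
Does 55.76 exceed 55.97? No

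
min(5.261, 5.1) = 5.1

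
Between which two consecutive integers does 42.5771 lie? 42 and 43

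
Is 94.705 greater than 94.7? Yes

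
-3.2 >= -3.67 True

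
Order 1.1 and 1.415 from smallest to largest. 1.1, 1.415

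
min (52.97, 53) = 52.97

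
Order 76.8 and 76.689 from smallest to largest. 76.689, 76.8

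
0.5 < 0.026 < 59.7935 False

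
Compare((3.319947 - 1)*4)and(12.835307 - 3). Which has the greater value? (12.835307 - 3)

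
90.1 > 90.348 False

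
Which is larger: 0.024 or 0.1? 0.1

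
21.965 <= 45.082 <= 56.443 True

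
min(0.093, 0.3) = 0.093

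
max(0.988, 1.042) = 1.042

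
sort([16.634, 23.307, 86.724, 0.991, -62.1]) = [-62.1, 0.991, 16.634, 23.307, 86.724]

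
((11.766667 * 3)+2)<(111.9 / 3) False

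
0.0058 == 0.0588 False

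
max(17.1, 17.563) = 17.563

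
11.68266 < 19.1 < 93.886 True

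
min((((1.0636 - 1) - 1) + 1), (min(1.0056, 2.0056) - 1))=0.0056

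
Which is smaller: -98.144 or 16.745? -98.144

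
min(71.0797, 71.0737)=71.0737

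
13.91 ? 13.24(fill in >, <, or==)>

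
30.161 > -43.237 True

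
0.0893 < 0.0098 False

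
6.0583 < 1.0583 False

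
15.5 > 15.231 True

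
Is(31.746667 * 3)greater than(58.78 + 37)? No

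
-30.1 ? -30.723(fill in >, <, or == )>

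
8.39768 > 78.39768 False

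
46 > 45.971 True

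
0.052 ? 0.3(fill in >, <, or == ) <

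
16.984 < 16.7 False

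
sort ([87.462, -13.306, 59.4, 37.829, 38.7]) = [-13.306, 37.829, 38.7, 59.4, 87.462]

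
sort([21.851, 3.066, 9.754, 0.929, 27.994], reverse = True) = [27.994, 21.851, 9.754, 3.066, 0.929]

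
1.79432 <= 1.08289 False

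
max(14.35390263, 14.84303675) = 14.84303675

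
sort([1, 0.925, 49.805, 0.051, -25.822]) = [-25.822, 0.051, 0.925, 1, 49.805]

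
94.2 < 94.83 True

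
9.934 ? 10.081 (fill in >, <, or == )<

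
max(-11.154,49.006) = 49.006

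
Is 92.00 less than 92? No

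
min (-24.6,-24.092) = -24.6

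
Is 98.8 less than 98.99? Yes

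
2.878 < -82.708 False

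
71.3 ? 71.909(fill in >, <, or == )<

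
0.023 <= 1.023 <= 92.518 True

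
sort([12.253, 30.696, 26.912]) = [12.253, 26.912, 30.696]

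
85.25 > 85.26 False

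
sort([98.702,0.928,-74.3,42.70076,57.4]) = [-74.3,0.928,42.70076,57.4,98.702]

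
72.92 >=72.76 True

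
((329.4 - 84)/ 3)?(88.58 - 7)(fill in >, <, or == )>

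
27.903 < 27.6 False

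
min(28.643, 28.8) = 28.643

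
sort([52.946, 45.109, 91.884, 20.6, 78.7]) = [20.6, 45.109, 52.946, 78.7, 91.884]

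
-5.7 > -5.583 False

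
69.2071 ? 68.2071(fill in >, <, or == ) >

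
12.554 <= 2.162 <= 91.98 False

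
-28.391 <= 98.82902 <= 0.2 False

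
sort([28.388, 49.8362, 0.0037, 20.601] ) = [0.0037, 20.601, 28.388, 49.8362]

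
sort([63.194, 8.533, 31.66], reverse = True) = [63.194, 31.66, 8.533]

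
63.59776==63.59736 False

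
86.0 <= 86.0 True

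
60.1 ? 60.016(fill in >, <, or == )>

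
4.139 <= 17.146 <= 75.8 True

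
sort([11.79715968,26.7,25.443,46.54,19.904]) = [11.79715968,19.904,25.443,26.7,46.54]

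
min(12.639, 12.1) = 12.1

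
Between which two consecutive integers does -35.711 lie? -36 and -35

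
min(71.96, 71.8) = 71.8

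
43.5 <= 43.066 False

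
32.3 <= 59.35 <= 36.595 False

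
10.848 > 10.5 True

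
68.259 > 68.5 False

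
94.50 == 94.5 True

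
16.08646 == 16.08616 False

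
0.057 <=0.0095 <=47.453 False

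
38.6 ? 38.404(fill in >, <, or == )>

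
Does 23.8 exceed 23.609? Yes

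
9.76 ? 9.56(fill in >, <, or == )>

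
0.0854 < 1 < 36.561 True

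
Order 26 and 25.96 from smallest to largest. 25.96, 26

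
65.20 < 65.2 False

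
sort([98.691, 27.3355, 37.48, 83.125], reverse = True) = [98.691, 83.125, 37.48, 27.3355]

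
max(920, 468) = 920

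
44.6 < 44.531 False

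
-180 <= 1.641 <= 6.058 True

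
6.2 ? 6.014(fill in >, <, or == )>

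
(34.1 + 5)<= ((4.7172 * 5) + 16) True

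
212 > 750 False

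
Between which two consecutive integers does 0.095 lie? 0 and 1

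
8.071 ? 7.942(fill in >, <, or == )>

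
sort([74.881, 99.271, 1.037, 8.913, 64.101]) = [1.037, 8.913, 64.101, 74.881, 99.271]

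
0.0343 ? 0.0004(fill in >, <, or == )>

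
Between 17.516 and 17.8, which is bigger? 17.8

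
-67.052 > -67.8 True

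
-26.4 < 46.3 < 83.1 True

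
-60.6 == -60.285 False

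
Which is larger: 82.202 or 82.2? 82.202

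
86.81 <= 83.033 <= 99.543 False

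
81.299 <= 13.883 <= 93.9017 False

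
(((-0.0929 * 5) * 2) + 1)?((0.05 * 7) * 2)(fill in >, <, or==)<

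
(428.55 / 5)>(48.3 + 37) True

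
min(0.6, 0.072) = 0.072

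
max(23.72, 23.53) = 23.72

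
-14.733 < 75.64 True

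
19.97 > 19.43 True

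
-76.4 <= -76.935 False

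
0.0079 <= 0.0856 True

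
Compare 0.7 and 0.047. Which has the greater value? 0.7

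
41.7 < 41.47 False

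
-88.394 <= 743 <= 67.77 False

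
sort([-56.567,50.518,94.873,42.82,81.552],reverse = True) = [94.873,81.552,50.518,42.82,-56.567]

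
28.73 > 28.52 True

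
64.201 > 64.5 False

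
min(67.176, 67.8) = 67.176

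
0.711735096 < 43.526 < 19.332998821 False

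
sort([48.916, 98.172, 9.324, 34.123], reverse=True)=[98.172, 48.916, 34.123, 9.324]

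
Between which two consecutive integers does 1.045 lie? 1 and 2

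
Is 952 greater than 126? Yes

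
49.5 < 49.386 False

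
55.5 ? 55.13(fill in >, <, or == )>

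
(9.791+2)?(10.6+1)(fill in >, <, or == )>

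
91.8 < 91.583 False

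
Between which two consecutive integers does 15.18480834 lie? 15 and 16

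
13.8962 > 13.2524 True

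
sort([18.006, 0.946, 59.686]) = [0.946, 18.006, 59.686]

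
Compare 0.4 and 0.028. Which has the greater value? 0.4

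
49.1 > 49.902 False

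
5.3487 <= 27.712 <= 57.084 True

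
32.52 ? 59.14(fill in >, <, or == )<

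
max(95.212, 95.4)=95.4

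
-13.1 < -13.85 False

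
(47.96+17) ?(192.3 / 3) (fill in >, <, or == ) >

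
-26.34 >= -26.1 False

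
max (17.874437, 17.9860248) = 17.9860248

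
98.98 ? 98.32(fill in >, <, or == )>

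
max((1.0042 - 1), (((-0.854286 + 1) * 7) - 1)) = 0.019998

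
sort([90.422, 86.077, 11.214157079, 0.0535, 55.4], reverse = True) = [90.422, 86.077, 55.4, 11.214157079, 0.0535]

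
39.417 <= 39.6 True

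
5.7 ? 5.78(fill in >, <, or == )<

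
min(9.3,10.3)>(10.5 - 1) False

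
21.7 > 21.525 True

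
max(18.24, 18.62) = 18.62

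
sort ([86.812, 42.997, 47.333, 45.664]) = [42.997, 45.664, 47.333, 86.812]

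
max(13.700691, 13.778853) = 13.778853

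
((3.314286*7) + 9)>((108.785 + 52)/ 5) True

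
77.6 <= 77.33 False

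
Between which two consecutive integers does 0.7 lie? 0 and 1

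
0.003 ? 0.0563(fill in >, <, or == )<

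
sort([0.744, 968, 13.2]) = [0.744, 13.2, 968]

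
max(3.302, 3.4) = 3.4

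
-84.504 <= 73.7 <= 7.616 False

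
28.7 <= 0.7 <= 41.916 False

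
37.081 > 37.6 False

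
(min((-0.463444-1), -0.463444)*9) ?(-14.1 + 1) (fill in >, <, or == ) <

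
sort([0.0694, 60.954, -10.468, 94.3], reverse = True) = [94.3, 60.954, 0.0694, -10.468]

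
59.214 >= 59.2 True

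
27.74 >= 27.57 True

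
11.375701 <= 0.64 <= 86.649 False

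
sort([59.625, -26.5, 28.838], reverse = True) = [59.625, 28.838, -26.5]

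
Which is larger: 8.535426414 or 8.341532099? 8.535426414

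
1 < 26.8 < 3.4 False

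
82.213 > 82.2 True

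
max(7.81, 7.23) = 7.81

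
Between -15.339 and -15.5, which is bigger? -15.339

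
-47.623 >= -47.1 False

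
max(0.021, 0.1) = 0.1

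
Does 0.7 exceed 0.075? Yes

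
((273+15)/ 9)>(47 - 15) False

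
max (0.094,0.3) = 0.3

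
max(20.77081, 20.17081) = 20.77081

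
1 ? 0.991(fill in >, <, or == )>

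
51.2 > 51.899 False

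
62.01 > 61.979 True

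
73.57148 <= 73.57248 True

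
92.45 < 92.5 True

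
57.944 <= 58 True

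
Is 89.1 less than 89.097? No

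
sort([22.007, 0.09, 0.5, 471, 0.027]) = [0.027, 0.09, 0.5, 22.007, 471]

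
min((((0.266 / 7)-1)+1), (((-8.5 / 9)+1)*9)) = 0.038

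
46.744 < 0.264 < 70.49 False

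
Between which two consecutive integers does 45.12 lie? 45 and 46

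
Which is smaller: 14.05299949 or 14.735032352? 14.05299949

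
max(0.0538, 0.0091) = 0.0538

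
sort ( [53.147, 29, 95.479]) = [29, 53.147, 95.479]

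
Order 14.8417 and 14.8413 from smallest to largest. 14.8413, 14.8417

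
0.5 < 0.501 True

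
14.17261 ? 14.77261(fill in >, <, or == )<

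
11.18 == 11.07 False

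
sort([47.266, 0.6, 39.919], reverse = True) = [47.266, 39.919, 0.6]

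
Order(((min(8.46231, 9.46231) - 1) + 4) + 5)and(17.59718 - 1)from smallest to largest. (((min(8.46231, 9.46231) - 1) + 4) + 5), (17.59718 - 1)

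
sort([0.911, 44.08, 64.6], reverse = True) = [64.6, 44.08, 0.911]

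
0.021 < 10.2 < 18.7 True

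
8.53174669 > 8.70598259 False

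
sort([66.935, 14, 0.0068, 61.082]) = [0.0068, 14, 61.082, 66.935]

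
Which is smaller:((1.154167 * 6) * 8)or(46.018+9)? (46.018+9)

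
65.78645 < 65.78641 False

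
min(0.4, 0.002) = 0.002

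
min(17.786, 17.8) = 17.786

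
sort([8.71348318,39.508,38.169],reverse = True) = [39.508,38.169,8.71348318]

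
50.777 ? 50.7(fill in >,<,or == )>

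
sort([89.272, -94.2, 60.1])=[-94.2, 60.1, 89.272]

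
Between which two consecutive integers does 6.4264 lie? 6 and 7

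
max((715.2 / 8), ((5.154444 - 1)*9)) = 89.4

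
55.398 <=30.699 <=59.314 False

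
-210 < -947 False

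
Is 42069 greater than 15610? Yes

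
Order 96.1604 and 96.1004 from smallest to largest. 96.1004, 96.1604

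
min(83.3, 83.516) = 83.3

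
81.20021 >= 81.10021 True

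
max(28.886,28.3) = 28.886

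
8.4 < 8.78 True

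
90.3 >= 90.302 False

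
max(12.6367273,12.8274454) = 12.8274454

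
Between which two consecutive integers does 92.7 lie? 92 and 93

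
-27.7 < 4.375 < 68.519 True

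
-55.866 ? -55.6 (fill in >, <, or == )<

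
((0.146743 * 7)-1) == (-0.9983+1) False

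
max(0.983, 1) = 1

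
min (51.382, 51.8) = 51.382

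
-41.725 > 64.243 False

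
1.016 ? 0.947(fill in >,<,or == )>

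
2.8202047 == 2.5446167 False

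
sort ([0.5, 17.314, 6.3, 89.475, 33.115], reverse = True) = [89.475, 33.115, 17.314, 6.3, 0.5]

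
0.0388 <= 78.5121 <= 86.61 True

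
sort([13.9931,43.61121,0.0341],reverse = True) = [43.61121,13.9931,0.0341]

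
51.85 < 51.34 False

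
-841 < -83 True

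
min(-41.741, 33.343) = -41.741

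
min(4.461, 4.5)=4.461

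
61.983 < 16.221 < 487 False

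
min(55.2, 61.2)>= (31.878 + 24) False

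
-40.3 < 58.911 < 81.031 True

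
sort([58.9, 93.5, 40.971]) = [40.971, 58.9, 93.5]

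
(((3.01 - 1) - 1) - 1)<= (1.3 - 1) True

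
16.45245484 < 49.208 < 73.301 True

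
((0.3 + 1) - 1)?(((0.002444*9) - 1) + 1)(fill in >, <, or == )>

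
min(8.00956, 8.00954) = 8.00954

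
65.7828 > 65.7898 False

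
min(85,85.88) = 85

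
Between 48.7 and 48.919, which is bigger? 48.919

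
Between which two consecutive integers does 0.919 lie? 0 and 1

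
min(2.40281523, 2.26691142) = 2.26691142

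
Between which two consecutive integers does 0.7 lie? 0 and 1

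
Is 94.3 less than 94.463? Yes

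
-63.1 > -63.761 True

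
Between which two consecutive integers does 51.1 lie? 51 and 52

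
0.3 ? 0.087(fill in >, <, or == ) >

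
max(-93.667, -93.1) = -93.1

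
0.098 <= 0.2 True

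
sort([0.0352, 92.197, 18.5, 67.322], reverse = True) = [92.197, 67.322, 18.5, 0.0352]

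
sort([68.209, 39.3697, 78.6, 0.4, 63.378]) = [0.4, 39.3697, 63.378, 68.209, 78.6]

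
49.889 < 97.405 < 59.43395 False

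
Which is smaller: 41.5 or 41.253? 41.253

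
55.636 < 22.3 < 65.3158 False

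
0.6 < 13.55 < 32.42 True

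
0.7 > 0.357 True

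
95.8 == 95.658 False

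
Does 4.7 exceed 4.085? Yes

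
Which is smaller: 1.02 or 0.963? 0.963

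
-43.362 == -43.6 False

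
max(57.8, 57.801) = 57.801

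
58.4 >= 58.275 True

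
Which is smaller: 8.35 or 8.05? 8.05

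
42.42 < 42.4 False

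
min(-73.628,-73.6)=-73.628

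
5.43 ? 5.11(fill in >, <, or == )>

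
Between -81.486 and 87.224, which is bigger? 87.224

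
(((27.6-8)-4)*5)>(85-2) False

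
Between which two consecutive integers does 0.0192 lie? 0 and 1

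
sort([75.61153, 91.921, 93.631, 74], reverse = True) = [93.631, 91.921, 75.61153, 74]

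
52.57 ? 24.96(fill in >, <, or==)>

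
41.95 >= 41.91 True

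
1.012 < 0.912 False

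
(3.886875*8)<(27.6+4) True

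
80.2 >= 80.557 False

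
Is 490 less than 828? Yes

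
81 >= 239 False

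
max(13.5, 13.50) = 13.50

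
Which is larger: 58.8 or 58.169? 58.8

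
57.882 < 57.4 False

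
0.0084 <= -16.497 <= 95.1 False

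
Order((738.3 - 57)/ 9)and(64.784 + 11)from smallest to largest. ((738.3 - 57)/ 9), (64.784 + 11)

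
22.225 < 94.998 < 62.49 False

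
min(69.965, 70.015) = 69.965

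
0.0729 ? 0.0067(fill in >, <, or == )>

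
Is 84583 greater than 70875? Yes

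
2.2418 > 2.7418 False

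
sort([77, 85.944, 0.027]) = [0.027, 77, 85.944]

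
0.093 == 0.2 False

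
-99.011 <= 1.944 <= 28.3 True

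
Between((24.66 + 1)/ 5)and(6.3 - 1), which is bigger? (6.3 - 1)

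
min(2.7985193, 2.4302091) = 2.4302091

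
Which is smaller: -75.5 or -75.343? -75.5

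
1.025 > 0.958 True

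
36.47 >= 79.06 False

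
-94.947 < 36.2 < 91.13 True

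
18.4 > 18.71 False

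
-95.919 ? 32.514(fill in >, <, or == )<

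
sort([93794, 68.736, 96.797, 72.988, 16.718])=[16.718, 68.736, 72.988, 96.797, 93794]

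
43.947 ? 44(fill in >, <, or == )<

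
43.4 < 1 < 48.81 False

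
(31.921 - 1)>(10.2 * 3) True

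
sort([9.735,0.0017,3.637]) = [0.0017,3.637,9.735]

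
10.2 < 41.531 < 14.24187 False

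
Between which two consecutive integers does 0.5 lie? 0 and 1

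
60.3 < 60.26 False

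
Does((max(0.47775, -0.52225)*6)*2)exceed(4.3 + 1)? Yes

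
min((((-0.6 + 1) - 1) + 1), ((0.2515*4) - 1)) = 0.006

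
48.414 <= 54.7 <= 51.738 False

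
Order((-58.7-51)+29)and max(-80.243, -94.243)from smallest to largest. ((-58.7-51)+29), max(-80.243, -94.243)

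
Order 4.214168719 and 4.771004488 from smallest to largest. 4.214168719, 4.771004488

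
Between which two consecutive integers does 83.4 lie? 83 and 84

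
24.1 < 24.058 False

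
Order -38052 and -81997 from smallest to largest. -81997, -38052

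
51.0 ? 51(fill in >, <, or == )==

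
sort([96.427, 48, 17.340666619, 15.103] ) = [15.103, 17.340666619, 48, 96.427]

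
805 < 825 True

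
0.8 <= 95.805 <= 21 False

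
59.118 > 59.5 False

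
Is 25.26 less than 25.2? No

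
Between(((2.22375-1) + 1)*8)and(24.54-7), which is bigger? (((2.22375-1) + 1)*8)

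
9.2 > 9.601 False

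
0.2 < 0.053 False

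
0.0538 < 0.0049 False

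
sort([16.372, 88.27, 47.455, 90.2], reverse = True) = [90.2, 88.27, 47.455, 16.372]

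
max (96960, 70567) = 96960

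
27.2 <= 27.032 False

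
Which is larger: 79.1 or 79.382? 79.382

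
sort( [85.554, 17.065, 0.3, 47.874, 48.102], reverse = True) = [85.554, 48.102, 47.874, 17.065, 0.3]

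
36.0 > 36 False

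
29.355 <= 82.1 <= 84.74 True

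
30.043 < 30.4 True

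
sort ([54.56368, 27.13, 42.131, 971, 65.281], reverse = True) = [971, 65.281, 54.56368, 42.131, 27.13]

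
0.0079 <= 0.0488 True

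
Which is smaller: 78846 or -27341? -27341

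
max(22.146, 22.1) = 22.146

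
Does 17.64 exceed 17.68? No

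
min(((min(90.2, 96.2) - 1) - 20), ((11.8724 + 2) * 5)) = 69.2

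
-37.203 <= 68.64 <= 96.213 True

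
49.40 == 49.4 True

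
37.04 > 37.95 False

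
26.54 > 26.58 False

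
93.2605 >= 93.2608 False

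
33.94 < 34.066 True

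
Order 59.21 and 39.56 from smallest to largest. 39.56, 59.21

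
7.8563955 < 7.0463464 False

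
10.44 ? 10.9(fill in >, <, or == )<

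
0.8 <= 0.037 False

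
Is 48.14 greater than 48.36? No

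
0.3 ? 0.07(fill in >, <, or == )>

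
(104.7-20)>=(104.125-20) True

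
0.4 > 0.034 True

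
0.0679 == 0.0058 False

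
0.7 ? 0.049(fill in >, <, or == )>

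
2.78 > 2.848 False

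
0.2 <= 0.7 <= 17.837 True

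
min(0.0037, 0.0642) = 0.0037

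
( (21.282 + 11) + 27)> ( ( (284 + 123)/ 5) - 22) False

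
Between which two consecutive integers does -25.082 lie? -26 and -25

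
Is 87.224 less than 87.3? Yes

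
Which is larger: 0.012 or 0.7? 0.7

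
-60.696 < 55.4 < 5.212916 False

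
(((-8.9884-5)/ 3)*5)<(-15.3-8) True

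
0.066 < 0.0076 False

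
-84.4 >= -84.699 True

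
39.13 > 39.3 False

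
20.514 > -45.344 True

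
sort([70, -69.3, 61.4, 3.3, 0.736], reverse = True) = [70, 61.4, 3.3, 0.736, -69.3]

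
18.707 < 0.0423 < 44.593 False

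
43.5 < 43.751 True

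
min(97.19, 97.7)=97.19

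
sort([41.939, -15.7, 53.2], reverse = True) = [53.2, 41.939, -15.7]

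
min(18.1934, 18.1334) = 18.1334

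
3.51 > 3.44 True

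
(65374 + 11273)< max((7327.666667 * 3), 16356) False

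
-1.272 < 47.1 True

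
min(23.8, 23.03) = 23.03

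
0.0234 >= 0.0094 True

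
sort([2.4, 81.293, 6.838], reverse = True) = [81.293, 6.838, 2.4]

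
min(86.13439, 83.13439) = 83.13439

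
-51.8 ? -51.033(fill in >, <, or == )<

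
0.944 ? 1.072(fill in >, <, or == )<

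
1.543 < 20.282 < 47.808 True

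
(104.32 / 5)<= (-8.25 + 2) False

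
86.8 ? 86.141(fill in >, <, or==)>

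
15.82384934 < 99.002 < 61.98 False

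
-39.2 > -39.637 True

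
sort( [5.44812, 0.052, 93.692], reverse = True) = [93.692, 5.44812, 0.052]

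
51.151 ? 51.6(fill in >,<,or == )<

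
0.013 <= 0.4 True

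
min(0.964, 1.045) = 0.964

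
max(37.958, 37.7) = 37.958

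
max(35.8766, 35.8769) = 35.8769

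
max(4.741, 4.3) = 4.741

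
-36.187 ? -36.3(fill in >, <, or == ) >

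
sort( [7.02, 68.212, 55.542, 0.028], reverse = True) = [68.212, 55.542, 7.02, 0.028]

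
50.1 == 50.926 False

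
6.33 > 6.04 True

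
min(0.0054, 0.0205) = 0.0054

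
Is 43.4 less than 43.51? Yes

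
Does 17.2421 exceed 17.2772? No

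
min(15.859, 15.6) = 15.6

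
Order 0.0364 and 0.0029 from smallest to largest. 0.0029, 0.0364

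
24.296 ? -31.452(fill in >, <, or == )>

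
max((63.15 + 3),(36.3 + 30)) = 66.3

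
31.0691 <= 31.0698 True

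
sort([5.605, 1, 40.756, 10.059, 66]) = [1, 5.605, 10.059, 40.756, 66]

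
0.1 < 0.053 False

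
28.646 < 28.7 True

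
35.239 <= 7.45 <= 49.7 False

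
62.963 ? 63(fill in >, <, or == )<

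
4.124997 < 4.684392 True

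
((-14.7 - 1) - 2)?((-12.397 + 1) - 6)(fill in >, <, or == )<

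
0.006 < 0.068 True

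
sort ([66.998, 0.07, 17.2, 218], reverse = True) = [218, 66.998, 17.2, 0.07]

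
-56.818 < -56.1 True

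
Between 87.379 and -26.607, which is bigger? 87.379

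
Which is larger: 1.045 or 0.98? 1.045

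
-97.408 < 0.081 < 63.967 True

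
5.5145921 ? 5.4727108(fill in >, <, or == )>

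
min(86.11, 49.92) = 49.92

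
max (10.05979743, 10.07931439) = 10.07931439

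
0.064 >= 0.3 False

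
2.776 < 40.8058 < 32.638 False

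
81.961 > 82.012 False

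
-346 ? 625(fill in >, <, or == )<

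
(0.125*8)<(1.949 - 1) False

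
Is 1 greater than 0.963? Yes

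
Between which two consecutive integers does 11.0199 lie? 11 and 12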